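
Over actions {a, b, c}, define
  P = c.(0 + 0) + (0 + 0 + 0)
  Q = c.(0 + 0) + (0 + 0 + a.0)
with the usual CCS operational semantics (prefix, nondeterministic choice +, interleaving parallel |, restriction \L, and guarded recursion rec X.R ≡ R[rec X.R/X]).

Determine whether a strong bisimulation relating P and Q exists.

NO

LTS(P): 2 reachable states
  u0 = c.(0 + 0) + (0 + 0 + 0) :: ··c··> u1
  u1 = 0 + 0 :: (no moves)
LTS(Q): 3 reachable states
  v0 = c.(0 + 0) + (0 + 0 + a.0) :: ··a··> v1, ··c··> v2
  v1 = 0 :: (no moves)
  v2 = 0 + 0 :: (no moves)
Coarsest stable partition (strong bisimilarity classes):
  B0 = {u0}
  B1 = {u1, v1, v2}
  B2 = {v0}
u0 ∈ B0, v0 ∈ B2 → different blocks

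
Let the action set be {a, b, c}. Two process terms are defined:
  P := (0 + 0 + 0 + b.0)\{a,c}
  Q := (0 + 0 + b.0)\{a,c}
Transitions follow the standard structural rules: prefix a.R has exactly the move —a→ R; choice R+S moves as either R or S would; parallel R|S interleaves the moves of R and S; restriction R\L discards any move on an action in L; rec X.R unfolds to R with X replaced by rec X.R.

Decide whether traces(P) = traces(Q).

LTS(P): 2 reachable states
  m0 = (0 + 0 + 0 + b.0)\{a,c} has moves -b-> m1
  m1 = 0\{a,c} has moves (no moves)
LTS(Q): 2 reachable states
  n0 = (0 + 0 + b.0)\{a,c} has moves -b-> n1
  n1 = 0\{a,c} has moves (no moves)
Bisimilarity quotient blocks:
  B0 = {m0, n0}
  B1 = {m1, n1}
m0 ∈ B0, n0 ∈ B0 → same block
Bisimilar ⇒ trace-equivalent.

YES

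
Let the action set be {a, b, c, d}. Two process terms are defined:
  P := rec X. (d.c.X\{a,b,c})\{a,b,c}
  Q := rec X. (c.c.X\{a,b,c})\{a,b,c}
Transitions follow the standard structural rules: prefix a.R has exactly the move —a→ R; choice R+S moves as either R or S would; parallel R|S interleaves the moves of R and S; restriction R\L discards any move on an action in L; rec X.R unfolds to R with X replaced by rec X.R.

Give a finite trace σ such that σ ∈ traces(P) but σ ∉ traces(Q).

P's transition system — 2 states:
  s0 = rec X. (d.c.X\{a,b,c})\{a,b,c} ⊢ ··d··> s1
  s1 = (c.(rec X. (d.c.X\{a,b,c})\{a,b,c})\{a,b,c})\{a,b,c} ⊢ stopped
Q's transition system — 1 states:
  t0 = rec X. (c.c.X\{a,b,c})\{a,b,c} ⊢ stopped
Trace ⟨d⟩ through P, begin at {s0}:
  step 1 (d): {s1}
  — P admits the full trace.
Trace ⟨d⟩ through Q, begin at {t0}:
  step 1 (d): ∅  — Q cannot continue

d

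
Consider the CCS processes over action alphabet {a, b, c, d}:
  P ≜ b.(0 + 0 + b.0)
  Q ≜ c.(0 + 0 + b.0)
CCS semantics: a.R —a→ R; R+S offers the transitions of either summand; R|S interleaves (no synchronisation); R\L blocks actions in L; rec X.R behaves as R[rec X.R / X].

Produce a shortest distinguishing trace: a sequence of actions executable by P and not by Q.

b

Reachable graph of P (3 states):
  s0 = b.(0 + 0 + b.0) :: --b--▸ s1
  s1 = 0 + 0 + b.0 :: --b--▸ s2
  s2 = 0 :: ·
Reachable graph of Q (3 states):
  t0 = c.(0 + 0 + b.0) :: --c--▸ t1
  t1 = 0 + 0 + b.0 :: --b--▸ t2
  t2 = 0 :: ·
Trace ⟨b⟩ through P, begin at {s0}:
  after b @ step 1: {s1}
  P completes σ.
Trace ⟨b⟩ through Q, begin at {t0}:
  after b @ step 1: ∅ (Q stuck)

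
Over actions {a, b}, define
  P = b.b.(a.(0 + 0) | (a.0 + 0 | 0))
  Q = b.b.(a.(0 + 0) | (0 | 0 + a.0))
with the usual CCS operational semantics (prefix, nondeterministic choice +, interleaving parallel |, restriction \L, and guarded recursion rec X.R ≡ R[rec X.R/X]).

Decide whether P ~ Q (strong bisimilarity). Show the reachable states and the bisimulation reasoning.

YES

LTS(P): 6 reachable states
  s0 = b.b.(a.(0 + 0) | (a.0 + 0 | 0)) :: ··b··> s1
  s1 = b.(a.(0 + 0) | (a.0 + 0 | 0)) :: ··b··> s2
  s2 = a.(0 + 0) | (a.0 + 0 | 0) :: ··a··> s3, ··a··> s4
  s3 = (0 + 0) | (a.0 + 0 | 0) :: ··a··> s5
  s4 = a.(0 + 0) | 0 :: ··a··> s5
  s5 = (0 + 0) | 0 :: stopped
LTS(Q): 6 reachable states
  t0 = b.b.(a.(0 + 0) | (0 | 0 + a.0)) :: ··b··> t1
  t1 = b.(a.(0 + 0) | (0 | 0 + a.0)) :: ··b··> t2
  t2 = a.(0 + 0) | (0 | 0 + a.0) :: ··a··> t3, ··a··> t4
  t3 = (0 + 0) | (0 | 0 + a.0) :: ··a··> t5
  t4 = a.(0 + 0) | 0 :: ··a··> t5
  t5 = (0 + 0) | 0 :: stopped
Coarsest stable partition (strong bisimilarity classes):
  B0 = {s0, t0}
  B1 = {s1, t1}
  B2 = {s2, t2}
  B3 = {s3, s4, t3, t4}
  B4 = {s5, t5}
s0 ∈ B0, t0 ∈ B0 → same block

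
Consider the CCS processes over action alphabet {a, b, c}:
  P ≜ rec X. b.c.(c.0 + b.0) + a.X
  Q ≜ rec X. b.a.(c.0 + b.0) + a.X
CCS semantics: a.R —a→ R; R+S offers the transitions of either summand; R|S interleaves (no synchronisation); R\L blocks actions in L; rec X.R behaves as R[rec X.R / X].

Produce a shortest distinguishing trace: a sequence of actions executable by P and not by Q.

LTS(P): 4 reachable states
  p0 = rec X. b.c.(c.0 + b.0) + a.X → --a--▸ p0, --b--▸ p1
  p1 = c.(c.0 + b.0) → --c--▸ p2
  p2 = c.0 + b.0 → --b--▸ p3, --c--▸ p3
  p3 = 0 → (no moves)
LTS(Q): 4 reachable states
  q0 = rec X. b.a.(c.0 + b.0) + a.X → --a--▸ q0, --b--▸ q1
  q1 = a.(c.0 + b.0) → --a--▸ q2
  q2 = c.0 + b.0 → --b--▸ q3, --c--▸ q3
  q3 = 0 → (no moves)
Trace ⟨bc⟩ through P, begin at {p0}:
  step 1 (b): {p1}
  step 2 (c): {p2}
  ✓ P
Trace ⟨bc⟩ through Q, begin at {q0}:
  step 1 (b): {q1}
  step 2 (c): ∅ (Q stuck)

bc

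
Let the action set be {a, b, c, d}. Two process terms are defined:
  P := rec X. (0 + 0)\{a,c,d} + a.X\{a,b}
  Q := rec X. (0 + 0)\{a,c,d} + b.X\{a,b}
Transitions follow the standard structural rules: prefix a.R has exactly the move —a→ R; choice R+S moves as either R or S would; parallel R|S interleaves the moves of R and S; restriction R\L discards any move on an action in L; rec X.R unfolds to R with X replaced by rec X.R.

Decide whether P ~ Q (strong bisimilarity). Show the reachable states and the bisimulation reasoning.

Reachable graph of P (2 states):
  m0 = rec X. (0 + 0)\{a,c,d} + a.X\{a,b} :: -a-> m1
  m1 = (rec X. (0 + 0)\{a,c,d} + a.X\{a,b})\{a,b} :: deadlocked
Reachable graph of Q (2 states):
  n0 = rec X. (0 + 0)\{a,c,d} + b.X\{a,b} :: -b-> n1
  n1 = (rec X. (0 + 0)\{a,c,d} + b.X\{a,b})\{a,b} :: deadlocked
Bisimilarity quotient blocks:
  B0 = {m0}
  B1 = {m1, n1}
  B2 = {n0}
m0 ∈ B0, n0 ∈ B2 → different blocks

not bisimilar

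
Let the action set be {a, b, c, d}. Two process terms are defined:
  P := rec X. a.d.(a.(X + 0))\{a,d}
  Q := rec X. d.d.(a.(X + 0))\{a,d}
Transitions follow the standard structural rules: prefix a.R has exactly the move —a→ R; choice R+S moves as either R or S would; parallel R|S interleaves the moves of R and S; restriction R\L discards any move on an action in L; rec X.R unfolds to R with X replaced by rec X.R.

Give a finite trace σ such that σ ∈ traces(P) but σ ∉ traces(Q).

P's transition system — 3 states:
  s0 = rec X. a.d.(a.(X + 0))\{a,d} has moves -a-> s1
  s1 = d.(a.((rec X. a.d.(a.(X + 0))\{a,d}) + 0))\{a,d} has moves -d-> s2
  s2 = (a.((rec X. a.d.(a.(X + 0))\{a,d}) + 0))\{a,d} has moves stopped
Q's transition system — 3 states:
  t0 = rec X. d.d.(a.(X + 0))\{a,d} has moves -d-> t1
  t1 = d.(a.((rec X. d.d.(a.(X + 0))\{a,d}) + 0))\{a,d} has moves -d-> t2
  t2 = (a.((rec X. d.d.(a.(X + 0))\{a,d}) + 0))\{a,d} has moves stopped
Run σ = ⟨a⟩ on P: start {s0}
  after a @ step 1: {s1}
  — P admits the full trace.
Run σ = ⟨a⟩ on Q: start {t0}
  after a @ step 1: no successor for Q

a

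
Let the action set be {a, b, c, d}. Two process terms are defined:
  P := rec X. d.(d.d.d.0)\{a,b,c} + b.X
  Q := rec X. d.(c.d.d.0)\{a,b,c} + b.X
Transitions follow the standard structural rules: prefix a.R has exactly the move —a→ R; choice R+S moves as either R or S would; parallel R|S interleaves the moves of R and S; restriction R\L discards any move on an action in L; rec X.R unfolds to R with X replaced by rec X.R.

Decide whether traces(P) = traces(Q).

P's transition system — 5 states:
  p0 = rec X. d.(d.d.d.0)\{a,b,c} + b.X :: =b=> p0, =d=> p1
  p1 = (d.d.d.0)\{a,b,c} :: =d=> p2
  p2 = (d.d.0)\{a,b,c} :: =d=> p3
  p3 = (d.0)\{a,b,c} :: =d=> p4
  p4 = 0\{a,b,c} :: ∅
Q's transition system — 2 states:
  q0 = rec X. d.(c.d.d.0)\{a,b,c} + b.X :: =b=> q0, =d=> q1
  q1 = (c.d.d.0)\{a,b,c} :: ∅
Executing dd from P (initial set {p0}):
  after d @ step 1: {p1}
  after d @ step 2: {p2}
  P completes σ.
Executing dd from Q (initial set {q0}):
  after d @ step 1: {q1}
  after d @ step 2: no successor for Q

NO — witness ⟨dd⟩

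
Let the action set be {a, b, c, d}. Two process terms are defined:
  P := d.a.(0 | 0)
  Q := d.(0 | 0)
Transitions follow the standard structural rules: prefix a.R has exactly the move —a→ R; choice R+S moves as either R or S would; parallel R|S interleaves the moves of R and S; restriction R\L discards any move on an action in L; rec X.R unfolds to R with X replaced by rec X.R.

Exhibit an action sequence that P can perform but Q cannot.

da

P's transition system — 3 states:
  s0 = d.a.(0 | 0) :: ··d··> s1
  s1 = a.(0 | 0) :: ··a··> s2
  s2 = 0 | 0 :: ·
Q's transition system — 2 states:
  t0 = d.(0 | 0) :: ··d··> t1
  t1 = 0 | 0 :: ·
Trace ⟨da⟩ through P, begin at {s0}:
  after d @ step 1: {s1}
  after a @ step 2: {s2}
  ✓ P
Trace ⟨da⟩ through Q, begin at {t0}:
  after d @ step 1: {t1}
  after a @ step 2: ∅  — Q cannot continue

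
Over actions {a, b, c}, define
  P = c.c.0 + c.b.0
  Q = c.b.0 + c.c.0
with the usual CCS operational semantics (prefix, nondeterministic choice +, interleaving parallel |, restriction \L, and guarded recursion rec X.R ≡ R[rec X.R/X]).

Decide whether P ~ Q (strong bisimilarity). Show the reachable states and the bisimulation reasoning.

bisimilar

LTS(P): 4 reachable states
  u0 = c.c.0 + c.b.0 → —c→ u1, —c→ u2
  u1 = b.0 → —b→ u3
  u2 = c.0 → —c→ u3
  u3 = 0 → deadlocked
LTS(Q): 4 reachable states
  v0 = c.b.0 + c.c.0 → —c→ v1, —c→ v2
  v1 = b.0 → —b→ v3
  v2 = c.0 → —c→ v3
  v3 = 0 → deadlocked
Bisimilarity quotient blocks:
  B0 = {u0, v0}
  B1 = {u2, v2}
  B2 = {u3, v3}
  B3 = {u1, v1}
u0 ∈ B0, v0 ∈ B0 → same block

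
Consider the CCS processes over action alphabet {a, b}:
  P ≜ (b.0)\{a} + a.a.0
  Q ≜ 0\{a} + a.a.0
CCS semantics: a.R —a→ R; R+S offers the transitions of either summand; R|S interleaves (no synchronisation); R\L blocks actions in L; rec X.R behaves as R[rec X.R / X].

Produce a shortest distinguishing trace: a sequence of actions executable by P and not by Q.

LTS(P): 4 reachable states
  m0 = (b.0)\{a} + a.a.0 :: -a-> m1, -b-> m2
  m1 = a.0 :: -a-> m3
  m2 = 0\{a} :: ∅
  m3 = 0 :: ∅
LTS(Q): 3 reachable states
  n0 = 0\{a} + a.a.0 :: -a-> n1
  n1 = a.0 :: -a-> n2
  n2 = 0 :: ∅
Trace ⟨b⟩ through P, begin at {m0}:
  step 1 (b): {m2}
  P completes σ.
Trace ⟨b⟩ through Q, begin at {n0}:
  step 1 (b): no successor for Q

b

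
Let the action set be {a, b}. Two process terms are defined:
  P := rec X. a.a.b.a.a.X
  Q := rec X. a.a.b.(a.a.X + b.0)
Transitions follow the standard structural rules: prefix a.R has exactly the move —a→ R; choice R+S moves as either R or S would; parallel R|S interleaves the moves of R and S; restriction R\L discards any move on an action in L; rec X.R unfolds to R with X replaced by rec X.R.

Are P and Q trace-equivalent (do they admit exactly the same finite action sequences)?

LTS(P): 5 reachable states
  s0 = rec X. a.a.b.a.a.X ⊢ -a-> s1
  s1 = a.b.a.a.(rec X. a.a.b.a.a.X) ⊢ -a-> s2
  s2 = b.a.a.(rec X. a.a.b.a.a.X) ⊢ -b-> s3
  s3 = a.a.(rec X. a.a.b.a.a.X) ⊢ -a-> s4
  s4 = a.(rec X. a.a.b.a.a.X) ⊢ -a-> s0
LTS(Q): 6 reachable states
  t0 = rec X. a.a.b.(a.a.X + b.0) ⊢ -a-> t1
  t1 = a.b.(a.a.(rec X. a.a.b.(a.a.X + b.0)) + b.0) ⊢ -a-> t2
  t2 = b.(a.a.(rec X. a.a.b.(a.a.X + b.0)) + b.0) ⊢ -b-> t3
  t3 = a.a.(rec X. a.a.b.(a.a.X + b.0)) + b.0 ⊢ -a-> t4, -b-> t5
  t4 = a.(rec X. a.a.b.(a.a.X + b.0)) ⊢ -a-> t0
  t5 = 0 ⊢ deadlocked
Executing aabb from Q (initial set {t0}):
  [1] a ⇒ {t1}
  [2] a ⇒ {t2}
  [3] b ⇒ {t3}
  [4] b ⇒ {t5}
  ✓ Q
Executing aabb from P (initial set {s0}):
  [1] a ⇒ {s1}
  [2] a ⇒ {s2}
  [3] b ⇒ {s3}
  [4] b ⇒ ∅  — P cannot continue

NO — witness ⟨aabb⟩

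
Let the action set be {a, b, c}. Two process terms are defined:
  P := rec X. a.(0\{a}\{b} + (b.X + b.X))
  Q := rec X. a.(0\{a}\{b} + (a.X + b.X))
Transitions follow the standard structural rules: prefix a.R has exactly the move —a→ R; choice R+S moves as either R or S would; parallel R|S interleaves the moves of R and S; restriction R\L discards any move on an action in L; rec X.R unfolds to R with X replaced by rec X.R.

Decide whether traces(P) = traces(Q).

LTS(P): 2 reachable states
  p0 = rec X. a.(0\{a}\{b} + (b.X + b.X)) → -a-> p1
  p1 = 0\{a}\{b} + (b.(rec X. a.(0\{a}\{b} + (b.X + b.X))) + b.(rec X. a.(0\{a}\{b} + (b.X + b.X)))) → -b-> p0
LTS(Q): 2 reachable states
  q0 = rec X. a.(0\{a}\{b} + (a.X + b.X)) → -a-> q1
  q1 = 0\{a}\{b} + (a.(rec X. a.(0\{a}\{b} + (a.X + b.X))) + b.(rec X. a.(0\{a}\{b} + (a.X + b.X)))) → -a-> q0, -b-> q0
Executing aa from Q (initial set {q0}):
  [1] a ⇒ {q1}
  [2] a ⇒ {q0}
  — Q admits the full trace.
Executing aa from P (initial set {p0}):
  [1] a ⇒ {p1}
  [2] a ⇒ ∅  — P cannot continue

traces(P) ≠ traces(Q) — witness ⟨aa⟩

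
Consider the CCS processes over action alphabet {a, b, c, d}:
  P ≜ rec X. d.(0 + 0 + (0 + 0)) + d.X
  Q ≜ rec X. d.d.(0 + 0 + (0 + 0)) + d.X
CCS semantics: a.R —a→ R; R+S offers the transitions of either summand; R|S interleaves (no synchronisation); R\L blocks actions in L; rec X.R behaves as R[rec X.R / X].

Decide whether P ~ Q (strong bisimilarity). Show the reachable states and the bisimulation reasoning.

P's transition system — 2 states:
  m0 = rec X. d.(0 + 0 + (0 + 0)) + d.X | =d=> m0, =d=> m1
  m1 = 0 + 0 + (0 + 0) | stopped
Q's transition system — 3 states:
  n0 = rec X. d.d.(0 + 0 + (0 + 0)) + d.X | =d=> n0, =d=> n1
  n1 = d.(0 + 0 + (0 + 0)) | =d=> n2
  n2 = 0 + 0 + (0 + 0) | stopped
Partition-refinement fixed point:
  B0 = {m0}
  B1 = {m1, n2}
  B2 = {n0}
  B3 = {n1}
m0 ∈ B0, n0 ∈ B2 → different blocks

NO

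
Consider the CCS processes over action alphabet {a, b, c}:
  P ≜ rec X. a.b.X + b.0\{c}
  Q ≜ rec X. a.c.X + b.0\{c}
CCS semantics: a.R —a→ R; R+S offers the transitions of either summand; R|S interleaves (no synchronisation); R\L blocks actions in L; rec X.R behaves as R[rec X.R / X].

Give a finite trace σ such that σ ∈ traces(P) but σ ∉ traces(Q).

P's transition system — 3 states:
  m0 = rec X. a.b.X + b.0\{c} has moves —a→ m1, —b→ m2
  m1 = b.(rec X. a.b.X + b.0\{c}) has moves —b→ m0
  m2 = 0\{c} has moves deadlocked
Q's transition system — 3 states:
  n0 = rec X. a.c.X + b.0\{c} has moves —a→ n1, —b→ n2
  n1 = c.(rec X. a.c.X + b.0\{c}) has moves —c→ n0
  n2 = 0\{c} has moves deadlocked
Trace ⟨ab⟩ through P, begin at {m0}:
  after a @ step 1: {m1}
  after b @ step 2: {m0}
  ✓ P
Trace ⟨ab⟩ through Q, begin at {n0}:
  after a @ step 1: {n1}
  after b @ step 2: no successor for Q

ab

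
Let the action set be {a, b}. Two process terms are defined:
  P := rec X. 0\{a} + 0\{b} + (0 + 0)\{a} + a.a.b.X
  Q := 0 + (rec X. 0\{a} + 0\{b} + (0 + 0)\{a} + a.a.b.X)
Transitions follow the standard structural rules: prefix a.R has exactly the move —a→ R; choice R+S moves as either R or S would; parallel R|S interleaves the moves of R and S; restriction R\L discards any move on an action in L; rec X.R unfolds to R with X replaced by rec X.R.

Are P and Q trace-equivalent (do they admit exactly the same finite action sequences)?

YES

P's transition system — 3 states:
  p0 = rec X. 0\{a} + 0\{b} + (0 + 0)\{a} + a.a.b.X → ··a··> p1
  p1 = a.b.(rec X. 0\{a} + 0\{b} + (0 + 0)\{a} + a.a.b.X) → ··a··> p2
  p2 = b.(rec X. 0\{a} + 0\{b} + (0 + 0)\{a} + a.a.b.X) → ··b··> p0
Q's transition system — 4 states:
  q0 = 0 + (rec X. 0\{a} + 0\{b} + (0 + 0)\{a} + a.a.b.X) → ··a··> q1
  q1 = a.b.(rec X. 0\{a} + 0\{b} + (0 + 0)\{a} + a.a.b.X) → ··a··> q2
  q2 = b.(rec X. 0\{a} + 0\{b} + (0 + 0)\{a} + a.a.b.X) → ··b··> q3
  q3 = rec X. 0\{a} + 0\{b} + (0 + 0)\{a} + a.a.b.X → ··a··> q1
Bisimilarity quotient blocks:
  B0 = {p0, q0, q3}
  B1 = {p1, q1}
  B2 = {p2, q2}
p0 ∈ B0, q0 ∈ B0 → same block
Bisimilar ⇒ trace-equivalent.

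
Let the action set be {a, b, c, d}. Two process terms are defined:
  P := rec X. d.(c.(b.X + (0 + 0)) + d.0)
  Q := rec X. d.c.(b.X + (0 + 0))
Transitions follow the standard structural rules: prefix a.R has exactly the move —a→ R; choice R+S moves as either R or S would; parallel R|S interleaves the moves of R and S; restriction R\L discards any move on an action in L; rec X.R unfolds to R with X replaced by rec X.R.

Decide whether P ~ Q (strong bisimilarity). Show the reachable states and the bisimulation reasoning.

P ≁ Q

LTS(P): 4 reachable states
  u0 = rec X. d.(c.(b.X + (0 + 0)) + d.0) :: —d→ u1
  u1 = c.(b.(rec X. d.(c.(b.X + (0 + 0)) + d.0)) + (0 + 0)) + d.0 :: —c→ u2, —d→ u3
  u2 = b.(rec X. d.(c.(b.X + (0 + 0)) + d.0)) + (0 + 0) :: —b→ u0
  u3 = 0 :: deadlocked
LTS(Q): 3 reachable states
  v0 = rec X. d.c.(b.X + (0 + 0)) :: —d→ v1
  v1 = c.(b.(rec X. d.c.(b.X + (0 + 0))) + (0 + 0)) :: —c→ v2
  v2 = b.(rec X. d.c.(b.X + (0 + 0))) + (0 + 0) :: —b→ v0
Partition-refinement fixed point:
  B0 = {u0}
  B1 = {u1}
  B2 = {u2}
  B3 = {u3}
  B4 = {v0}
  B5 = {v1}
  B6 = {v2}
u0 ∈ B0, v0 ∈ B4 → different blocks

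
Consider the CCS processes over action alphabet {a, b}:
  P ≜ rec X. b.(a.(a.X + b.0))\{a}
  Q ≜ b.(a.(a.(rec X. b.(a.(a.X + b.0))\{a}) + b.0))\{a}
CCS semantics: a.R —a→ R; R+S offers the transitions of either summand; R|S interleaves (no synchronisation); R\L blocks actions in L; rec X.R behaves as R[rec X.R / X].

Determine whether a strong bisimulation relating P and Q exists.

LTS(P): 2 reachable states
  s0 = rec X. b.(a.(a.X + b.0))\{a} → =b=> s1
  s1 = (a.(a.(rec X. b.(a.(a.X + b.0))\{a}) + b.0))\{a} → deadlocked
LTS(Q): 2 reachable states
  t0 = b.(a.(a.(rec X. b.(a.(a.X + b.0))\{a}) + b.0))\{a} → =b=> t1
  t1 = (a.(a.(rec X. b.(a.(a.X + b.0))\{a}) + b.0))\{a} → deadlocked
Bisimilarity quotient blocks:
  B0 = {s0, t0}
  B1 = {s1, t1}
s0 ∈ B0, t0 ∈ B0 → same block

bisimilar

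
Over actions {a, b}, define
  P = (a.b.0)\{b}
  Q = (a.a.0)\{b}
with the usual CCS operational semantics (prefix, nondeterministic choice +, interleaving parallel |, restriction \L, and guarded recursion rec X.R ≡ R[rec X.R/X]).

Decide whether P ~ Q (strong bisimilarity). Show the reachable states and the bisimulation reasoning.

P's transition system — 2 states:
  m0 = (a.b.0)\{b} has moves --a--▸ m1
  m1 = (b.0)\{b} has moves ·
Q's transition system — 3 states:
  n0 = (a.a.0)\{b} has moves --a--▸ n1
  n1 = (a.0)\{b} has moves --a--▸ n2
  n2 = 0\{b} has moves ·
Bisimilarity quotient blocks:
  B0 = {m0, n1}
  B1 = {m1, n2}
  B2 = {n0}
m0 ∈ B0, n0 ∈ B2 → different blocks

not bisimilar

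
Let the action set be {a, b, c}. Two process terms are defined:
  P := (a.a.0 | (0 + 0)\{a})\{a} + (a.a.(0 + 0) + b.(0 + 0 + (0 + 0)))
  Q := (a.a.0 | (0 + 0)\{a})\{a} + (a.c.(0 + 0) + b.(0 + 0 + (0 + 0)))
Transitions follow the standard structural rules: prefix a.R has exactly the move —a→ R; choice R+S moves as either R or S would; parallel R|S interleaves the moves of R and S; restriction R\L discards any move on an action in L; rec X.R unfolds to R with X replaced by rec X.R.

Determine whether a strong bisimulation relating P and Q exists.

LTS(P): 4 reachable states
  u0 = (a.a.0 | (0 + 0)\{a})\{a} + (a.a.(0 + 0) + b.(0 + 0 + (0 + 0))) | -a-> u1, -b-> u2
  u1 = a.(0 + 0) | -a-> u3
  u2 = 0 + 0 + (0 + 0) | (no moves)
  u3 = 0 + 0 | (no moves)
LTS(Q): 4 reachable states
  v0 = (a.a.0 | (0 + 0)\{a})\{a} + (a.c.(0 + 0) + b.(0 + 0 + (0 + 0))) | -a-> v1, -b-> v2
  v1 = c.(0 + 0) | -c-> v3
  v2 = 0 + 0 + (0 + 0) | (no moves)
  v3 = 0 + 0 | (no moves)
Coarsest stable partition (strong bisimilarity classes):
  B0 = {u0}
  B1 = {u1}
  B2 = {u2, u3, v2, v3}
  B3 = {v0}
  B4 = {v1}
u0 ∈ B0, v0 ∈ B3 → different blocks

NO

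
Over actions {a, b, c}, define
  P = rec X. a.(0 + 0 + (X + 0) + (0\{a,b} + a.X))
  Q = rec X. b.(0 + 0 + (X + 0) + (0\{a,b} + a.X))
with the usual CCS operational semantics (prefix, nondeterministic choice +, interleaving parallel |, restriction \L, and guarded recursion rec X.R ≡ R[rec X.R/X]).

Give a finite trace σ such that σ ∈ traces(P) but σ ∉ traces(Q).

a

P's transition system — 2 states:
  s0 = rec X. a.(0 + 0 + (X + 0) + (0\{a,b} + a.X)) has moves —a→ s1
  s1 = 0 + 0 + ((rec X. a.(0 + 0 + (X + 0) + (0\{a,b} + a.X))) + 0) + (0\{a,b} + a.(rec X. a.(0 + 0 + (X + 0) + (0\{a,b} + a.X)))) has moves —a→ s0, —a→ s1
Q's transition system — 2 states:
  t0 = rec X. b.(0 + 0 + (X + 0) + (0\{a,b} + a.X)) has moves —b→ t1
  t1 = 0 + 0 + ((rec X. b.(0 + 0 + (X + 0) + (0\{a,b} + a.X))) + 0) + (0\{a,b} + a.(rec X. b.(0 + 0 + (X + 0) + (0\{a,b} + a.X)))) has moves —a→ t0, —b→ t1
Run σ = ⟨a⟩ on P: start {s0}
  [1] a ⇒ {s1}
  — P admits the full trace.
Run σ = ⟨a⟩ on Q: start {t0}
  [1] a ⇒ ∅  — Q cannot continue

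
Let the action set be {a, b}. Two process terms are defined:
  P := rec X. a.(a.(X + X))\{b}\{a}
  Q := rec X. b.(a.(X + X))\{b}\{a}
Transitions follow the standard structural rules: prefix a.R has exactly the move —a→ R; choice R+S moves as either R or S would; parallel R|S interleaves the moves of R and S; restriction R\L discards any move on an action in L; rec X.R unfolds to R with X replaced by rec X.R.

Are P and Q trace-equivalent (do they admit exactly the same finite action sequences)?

LTS(P): 2 reachable states
  s0 = rec X. a.(a.(X + X))\{b}\{a} ⊢ --a--▸ s1
  s1 = (a.((rec X. a.(a.(X + X))\{b}\{a}) + (rec X. a.(a.(X + X))\{b}\{a})))\{b}\{a} ⊢ ∅
LTS(Q): 2 reachable states
  t0 = rec X. b.(a.(X + X))\{b}\{a} ⊢ --b--▸ t1
  t1 = (a.((rec X. b.(a.(X + X))\{b}\{a}) + (rec X. b.(a.(X + X))\{b}\{a})))\{b}\{a} ⊢ ∅
Trace ⟨a⟩ through P, begin at {s0}:
  step 1 (a): {s1}
  P completes σ.
Trace ⟨a⟩ through Q, begin at {t0}:
  step 1 (a): no successor for Q

trace-distinct — witness ⟨a⟩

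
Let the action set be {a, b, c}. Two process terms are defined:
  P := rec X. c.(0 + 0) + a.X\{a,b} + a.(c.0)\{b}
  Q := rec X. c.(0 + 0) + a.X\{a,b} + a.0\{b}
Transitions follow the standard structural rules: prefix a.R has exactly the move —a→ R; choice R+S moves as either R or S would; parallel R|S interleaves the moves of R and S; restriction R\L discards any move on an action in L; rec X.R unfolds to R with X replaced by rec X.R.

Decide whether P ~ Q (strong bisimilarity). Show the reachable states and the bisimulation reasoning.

NO

Reachable graph of P (6 states):
  p0 = rec X. c.(0 + 0) + a.X\{a,b} + a.(c.0)\{b} ⊢ ··a··> p1, ··a··> p2, ··c··> p3
  p1 = (c.0)\{b} ⊢ ··c··> p4
  p2 = (rec X. c.(0 + 0) + a.X\{a,b} + a.(c.0)\{b})\{a,b} ⊢ ··c··> p5
  p3 = 0 + 0 ⊢ stopped
  p4 = 0\{b} ⊢ stopped
  p5 = (0 + 0)\{a,b} ⊢ stopped
Reachable graph of Q (5 states):
  q0 = rec X. c.(0 + 0) + a.X\{a,b} + a.0\{b} ⊢ ··a··> q1, ··a··> q2, ··c··> q3
  q1 = (rec X. c.(0 + 0) + a.X\{a,b} + a.0\{b})\{a,b} ⊢ ··c··> q4
  q2 = 0\{b} ⊢ stopped
  q3 = 0 + 0 ⊢ stopped
  q4 = (0 + 0)\{a,b} ⊢ stopped
Bisimilarity quotient blocks:
  B0 = {p0}
  B1 = {p1, p2, q1}
  B2 = {p3, p4, p5, q2, q3, q4}
  B3 = {q0}
p0 ∈ B0, q0 ∈ B3 → different blocks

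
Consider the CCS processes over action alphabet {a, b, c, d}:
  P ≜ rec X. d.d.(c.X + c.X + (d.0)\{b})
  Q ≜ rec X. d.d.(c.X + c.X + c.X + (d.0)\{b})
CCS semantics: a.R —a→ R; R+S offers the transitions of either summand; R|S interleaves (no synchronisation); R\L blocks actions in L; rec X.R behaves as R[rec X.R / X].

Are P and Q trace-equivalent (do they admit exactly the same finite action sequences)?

traces(P) = traces(Q)

P's transition system — 4 states:
  p0 = rec X. d.d.(c.X + c.X + (d.0)\{b}) | -d-> p1
  p1 = d.(c.(rec X. d.d.(c.X + c.X + (d.0)\{b})) + c.(rec X. d.d.(c.X + c.X + (d.0)\{b})) + (d.0)\{b}) | -d-> p2
  p2 = c.(rec X. d.d.(c.X + c.X + (d.0)\{b})) + c.(rec X. d.d.(c.X + c.X + (d.0)\{b})) + (d.0)\{b} | -c-> p0, -d-> p3
  p3 = 0\{b} | deadlocked
Q's transition system — 4 states:
  q0 = rec X. d.d.(c.X + c.X + c.X + (d.0)\{b}) | -d-> q1
  q1 = d.(c.(rec X. d.d.(c.X + c.X + c.X + (d.0)\{b})) + c.(rec X. d.d.(c.X + c.X + c.X + (d.0)\{b})) + c.(rec X. d.d.(c.X + c.X + c.X + (d.0)\{b})) + (d.0)\{b}) | -d-> q2
  q2 = c.(rec X. d.d.(c.X + c.X + c.X + (d.0)\{b})) + c.(rec X. d.d.(c.X + c.X + c.X + (d.0)\{b})) + c.(rec X. d.d.(c.X + c.X + c.X + (d.0)\{b})) + (d.0)\{b} | -c-> q0, -d-> q3
  q3 = 0\{b} | deadlocked
Partition-refinement fixed point:
  B0 = {p0, q0}
  B1 = {p1, q1}
  B2 = {p2, q2}
  B3 = {p3, q3}
p0 ∈ B0, q0 ∈ B0 → same block
Bisimilar ⇒ trace-equivalent.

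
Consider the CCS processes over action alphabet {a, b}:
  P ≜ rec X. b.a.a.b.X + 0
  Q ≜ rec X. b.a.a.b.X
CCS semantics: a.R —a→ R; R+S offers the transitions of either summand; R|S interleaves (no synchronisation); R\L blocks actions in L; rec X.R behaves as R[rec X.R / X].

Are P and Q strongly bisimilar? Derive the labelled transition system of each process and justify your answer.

P's transition system — 4 states:
  m0 = rec X. b.a.a.b.X + 0 :: ··b··> m1
  m1 = a.a.b.(rec X. b.a.a.b.X + 0) :: ··a··> m2
  m2 = a.b.(rec X. b.a.a.b.X + 0) :: ··a··> m3
  m3 = b.(rec X. b.a.a.b.X + 0) :: ··b··> m0
Q's transition system — 4 states:
  n0 = rec X. b.a.a.b.X :: ··b··> n1
  n1 = a.a.b.(rec X. b.a.a.b.X) :: ··a··> n2
  n2 = a.b.(rec X. b.a.a.b.X) :: ··a··> n3
  n3 = b.(rec X. b.a.a.b.X) :: ··b··> n0
Coarsest stable partition (strong bisimilarity classes):
  B0 = {m0, n0}
  B1 = {m1, n1}
  B2 = {m2, n2}
  B3 = {m3, n3}
m0 ∈ B0, n0 ∈ B0 → same block

bisimilar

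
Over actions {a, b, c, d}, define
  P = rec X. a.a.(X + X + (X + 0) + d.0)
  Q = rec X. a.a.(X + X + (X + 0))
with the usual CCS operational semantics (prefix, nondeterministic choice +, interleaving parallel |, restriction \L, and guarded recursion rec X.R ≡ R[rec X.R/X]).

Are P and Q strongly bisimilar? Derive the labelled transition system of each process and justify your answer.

Reachable graph of P (4 states):
  m0 = rec X. a.a.(X + X + (X + 0) + d.0) :: =a=> m1
  m1 = a.((rec X. a.a.(X + X + (X + 0) + d.0)) + (rec X. a.a.(X + X + (X + 0) + d.0)) + ((rec X. a.a.(X + X + (X + 0) + d.0)) + 0) + d.0) :: =a=> m2
  m2 = (rec X. a.a.(X + X + (X + 0) + d.0)) + (rec X. a.a.(X + X + (X + 0) + d.0)) + ((rec X. a.a.(X + X + (X + 0) + d.0)) + 0) + d.0 :: =a=> m1, =d=> m3
  m3 = 0 :: (no moves)
Reachable graph of Q (3 states):
  n0 = rec X. a.a.(X + X + (X + 0)) :: =a=> n1
  n1 = a.((rec X. a.a.(X + X + (X + 0))) + (rec X. a.a.(X + X + (X + 0))) + ((rec X. a.a.(X + X + (X + 0))) + 0)) :: =a=> n2
  n2 = (rec X. a.a.(X + X + (X + 0))) + (rec X. a.a.(X + X + (X + 0))) + ((rec X. a.a.(X + X + (X + 0))) + 0) :: =a=> n1
Bisimilarity quotient blocks:
  B0 = {m0}
  B1 = {m1}
  B2 = {m2}
  B3 = {m3}
  B4 = {n0, n1, n2}
m0 ∈ B0, n0 ∈ B4 → different blocks

P ≁ Q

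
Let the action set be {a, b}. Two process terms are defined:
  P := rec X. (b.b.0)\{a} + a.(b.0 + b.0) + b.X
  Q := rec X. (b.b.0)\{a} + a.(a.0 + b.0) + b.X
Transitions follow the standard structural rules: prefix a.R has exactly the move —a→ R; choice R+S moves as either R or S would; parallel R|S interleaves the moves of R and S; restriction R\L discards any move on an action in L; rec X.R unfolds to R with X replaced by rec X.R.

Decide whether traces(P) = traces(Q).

LTS(P): 5 reachable states
  u0 = rec X. (b.b.0)\{a} + a.(b.0 + b.0) + b.X → ··a··> u1, ··b··> u0, ··b··> u2
  u1 = b.0 + b.0 → ··b··> u3
  u2 = (b.0)\{a} → ··b··> u4
  u3 = 0 → stopped
  u4 = 0\{a} → stopped
LTS(Q): 5 reachable states
  v0 = rec X. (b.b.0)\{a} + a.(a.0 + b.0) + b.X → ··a··> v1, ··b··> v0, ··b··> v2
  v1 = a.0 + b.0 → ··a··> v3, ··b··> v3
  v2 = (b.0)\{a} → ··b··> v4
  v3 = 0 → stopped
  v4 = 0\{a} → stopped
Run σ = ⟨aa⟩ on Q: start {v0}
  after a @ step 1: {v1}
  after a @ step 2: {v3}
  Q completes σ.
Run σ = ⟨aa⟩ on P: start {u0}
  after a @ step 1: {u1}
  after a @ step 2: ∅  — P cannot continue

trace-distinct — witness ⟨aa⟩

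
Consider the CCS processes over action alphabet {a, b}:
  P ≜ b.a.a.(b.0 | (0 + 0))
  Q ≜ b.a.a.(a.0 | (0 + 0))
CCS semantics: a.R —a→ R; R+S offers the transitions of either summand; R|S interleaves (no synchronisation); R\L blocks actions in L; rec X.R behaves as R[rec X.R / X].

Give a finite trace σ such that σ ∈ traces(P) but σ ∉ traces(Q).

baab

Reachable graph of P (5 states):
  s0 = b.a.a.(b.0 | (0 + 0)) → =b=> s1
  s1 = a.a.(b.0 | (0 + 0)) → =a=> s2
  s2 = a.(b.0 | (0 + 0)) → =a=> s3
  s3 = b.0 | (0 + 0) → =b=> s4
  s4 = 0 | (0 + 0) → stopped
Reachable graph of Q (5 states):
  t0 = b.a.a.(a.0 | (0 + 0)) → =b=> t1
  t1 = a.a.(a.0 | (0 + 0)) → =a=> t2
  t2 = a.(a.0 | (0 + 0)) → =a=> t3
  t3 = a.0 | (0 + 0) → =a=> t4
  t4 = 0 | (0 + 0) → stopped
Trace ⟨baab⟩ through P, begin at {s0}:
  [1] b ⇒ {s1}
  [2] a ⇒ {s2}
  [3] a ⇒ {s3}
  [4] b ⇒ {s4}
  ✓ P
Trace ⟨baab⟩ through Q, begin at {t0}:
  [1] b ⇒ {t1}
  [2] a ⇒ {t2}
  [3] a ⇒ {t3}
  [4] b ⇒ no successor for Q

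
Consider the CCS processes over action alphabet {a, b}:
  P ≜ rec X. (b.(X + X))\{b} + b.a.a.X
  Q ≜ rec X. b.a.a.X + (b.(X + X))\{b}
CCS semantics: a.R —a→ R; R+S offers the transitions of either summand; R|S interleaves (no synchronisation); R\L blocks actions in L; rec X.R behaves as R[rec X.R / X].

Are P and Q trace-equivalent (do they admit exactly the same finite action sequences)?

traces(P) = traces(Q)

P's transition system — 3 states:
  s0 = rec X. (b.(X + X))\{b} + b.a.a.X | --b--▸ s1
  s1 = a.a.(rec X. (b.(X + X))\{b} + b.a.a.X) | --a--▸ s2
  s2 = a.(rec X. (b.(X + X))\{b} + b.a.a.X) | --a--▸ s0
Q's transition system — 3 states:
  t0 = rec X. b.a.a.X + (b.(X + X))\{b} | --b--▸ t1
  t1 = a.a.(rec X. b.a.a.X + (b.(X + X))\{b}) | --a--▸ t2
  t2 = a.(rec X. b.a.a.X + (b.(X + X))\{b}) | --a--▸ t0
Coarsest stable partition (strong bisimilarity classes):
  B0 = {s0, t0}
  B1 = {s1, t1}
  B2 = {s2, t2}
s0 ∈ B0, t0 ∈ B0 → same block
Bisimilar ⇒ trace-equivalent.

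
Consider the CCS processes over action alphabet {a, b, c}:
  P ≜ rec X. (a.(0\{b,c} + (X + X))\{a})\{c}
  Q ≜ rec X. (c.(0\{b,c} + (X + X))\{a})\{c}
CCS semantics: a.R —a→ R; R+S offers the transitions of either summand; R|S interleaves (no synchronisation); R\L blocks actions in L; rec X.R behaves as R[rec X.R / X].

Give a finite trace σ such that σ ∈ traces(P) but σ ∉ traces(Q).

P's transition system — 2 states:
  p0 = rec X. (a.(0\{b,c} + (X + X))\{a})\{c} ⊢ ··a··> p1
  p1 = (0\{b,c} + ((rec X. (a.(0\{b,c} + (X + X))\{a})\{c}) + (rec X. (a.(0\{b,c} + (X + X))\{a})\{c})))\{a}\{c} ⊢ stopped
Q's transition system — 1 states:
  q0 = rec X. (c.(0\{b,c} + (X + X))\{a})\{c} ⊢ stopped
Executing a from P (initial set {p0}):
  [1] a ⇒ {p1}
  — P admits the full trace.
Executing a from Q (initial set {q0}):
  [1] a ⇒ ∅  — Q cannot continue

a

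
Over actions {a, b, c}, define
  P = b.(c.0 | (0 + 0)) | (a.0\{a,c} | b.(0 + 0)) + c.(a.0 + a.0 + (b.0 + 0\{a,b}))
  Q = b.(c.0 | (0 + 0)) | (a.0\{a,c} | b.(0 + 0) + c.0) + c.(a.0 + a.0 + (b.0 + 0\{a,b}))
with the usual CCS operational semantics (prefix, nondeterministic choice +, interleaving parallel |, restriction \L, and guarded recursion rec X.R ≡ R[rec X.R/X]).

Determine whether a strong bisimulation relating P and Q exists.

P's transition system — 14 states:
  u0 = b.(c.0 | (0 + 0)) | (a.0\{a,c} | b.(0 + 0)) + c.(a.0 + a.0 + (b.0 + 0\{a,b})) → ··a··> u1, ··b··> u2, ··b··> u3, ··c··> u4
  u1 = b.(c.0 | (0 + 0)) | (0\{a,c} | b.(0 + 0)) → ··b··> u5, ··b··> u6
  u2 = b.(c.0 | (0 + 0)) | (a.0\{a,c} | (0 + 0)) → ··a··> u5, ··b··> u7
  u3 = c.0 | (0 + 0) | (a.0\{a,c} | b.(0 + 0)) → ··a··> u6, ··b··> u7, ··c··> u8
  u4 = a.0 + a.0 + (b.0 + 0\{a,b}) → ··a··> u9, ··b··> u9
  u5 = b.(c.0 | (0 + 0)) | (0\{a,c} | (0 + 0)) → ··b··> u10
  u6 = c.0 | (0 + 0) | (0\{a,c} | b.(0 + 0)) → ··b··> u10, ··c··> u11
  u7 = c.0 | (0 + 0) | (a.0\{a,c} | (0 + 0)) → ··a··> u10, ··c··> u12
  u8 = 0 | (0 + 0) | (a.0\{a,c} | b.(0 + 0)) → ··a··> u11, ··b··> u12
  u9 = 0 → ·
  u10 = c.0 | (0 + 0) | (0\{a,c} | (0 + 0)) → ··c··> u13
  u11 = 0 | (0 + 0) | (0\{a,c} | b.(0 + 0)) → ··b··> u13
  u12 = 0 | (0 + 0) | (a.0\{a,c} | (0 + 0)) → ··a··> u13
  u13 = 0 | (0 + 0) | (0\{a,c} | (0 + 0)) → ·
Q's transition system — 17 states:
  v0 = b.(c.0 | (0 + 0)) | (a.0\{a,c} | b.(0 + 0) + c.0) + c.(a.0 + a.0 + (b.0 + 0\{a,b})) → ··a··> v1, ··b··> v2, ··b··> v3, ··c··> v4, ··c··> v5
  v1 = b.(c.0 | (0 + 0)) | (0\{a,c} | b.(0 + 0)) → ··b··> v6, ··b··> v7
  v2 = b.(c.0 | (0 + 0)) | (a.0\{a,c} | (0 + 0)) → ··a··> v6, ··b··> v8
  v3 = c.0 | (0 + 0) | (a.0\{a,c} | b.(0 + 0) + c.0) → ··a··> v7, ··b··> v8, ··c··> v10, ··c··> v9
  v4 = a.0 + a.0 + (b.0 + 0\{a,b}) → ··a··> v11, ··b··> v11
  v5 = b.(c.0 | (0 + 0)) | 0 → ··b··> v10
  v6 = b.(c.0 | (0 + 0)) | (0\{a,c} | (0 + 0)) → ··b··> v12
  v7 = c.0 | (0 + 0) | (0\{a,c} | b.(0 + 0)) → ··b··> v12, ··c··> v13
  v8 = c.0 | (0 + 0) | (a.0\{a,c} | (0 + 0)) → ··a··> v12, ··c··> v14
  v9 = 0 | (0 + 0) | (a.0\{a,c} | b.(0 + 0) + c.0) → ··a··> v13, ··b··> v14, ··c··> v15
  v10 = c.0 | (0 + 0) | 0 → ··c··> v15
  v11 = 0 → ·
  v12 = c.0 | (0 + 0) | (0\{a,c} | (0 + 0)) → ··c··> v16
  v13 = 0 | (0 + 0) | (0\{a,c} | b.(0 + 0)) → ··b··> v16
  v14 = 0 | (0 + 0) | (a.0\{a,c} | (0 + 0)) → ··a··> v16
  v15 = 0 | (0 + 0) | 0 → ·
  v16 = 0 | (0 + 0) | (0\{a,c} | (0 + 0)) → ·
Bisimilarity quotient blocks:
  B0 = {u0}
  B1 = {u2, v2}
  B2 = {u7, v8}
  B3 = {u10, v10, v12}
  B4 = {u13, u9, v11, v15, v16}
  B5 = {u12, v14}
  B6 = {u5, v5, v6}
  B7 = {u1, v1}
  B8 = {u6, v7}
  B9 = {u11, v13}
  B10 = {u3}
  B11 = {u8}
  B12 = {u4, v4}
  B13 = {v0}
  B14 = {v3}
  B15 = {v9}
u0 ∈ B0, v0 ∈ B13 → different blocks

P ≁ Q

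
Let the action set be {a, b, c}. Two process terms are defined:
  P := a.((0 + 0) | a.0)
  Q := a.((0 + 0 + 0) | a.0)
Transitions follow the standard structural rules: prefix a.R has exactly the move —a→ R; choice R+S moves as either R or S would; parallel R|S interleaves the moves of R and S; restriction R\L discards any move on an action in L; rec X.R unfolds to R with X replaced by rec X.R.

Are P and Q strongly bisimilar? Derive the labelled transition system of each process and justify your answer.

P ~ Q

Reachable graph of P (3 states):
  u0 = a.((0 + 0) | a.0) ⊢ =a=> u1
  u1 = (0 + 0) | a.0 ⊢ =a=> u2
  u2 = (0 + 0) | 0 ⊢ ·
Reachable graph of Q (3 states):
  v0 = a.((0 + 0 + 0) | a.0) ⊢ =a=> v1
  v1 = (0 + 0 + 0) | a.0 ⊢ =a=> v2
  v2 = (0 + 0 + 0) | 0 ⊢ ·
Coarsest stable partition (strong bisimilarity classes):
  B0 = {u0, v0}
  B1 = {u1, v1}
  B2 = {u2, v2}
u0 ∈ B0, v0 ∈ B0 → same block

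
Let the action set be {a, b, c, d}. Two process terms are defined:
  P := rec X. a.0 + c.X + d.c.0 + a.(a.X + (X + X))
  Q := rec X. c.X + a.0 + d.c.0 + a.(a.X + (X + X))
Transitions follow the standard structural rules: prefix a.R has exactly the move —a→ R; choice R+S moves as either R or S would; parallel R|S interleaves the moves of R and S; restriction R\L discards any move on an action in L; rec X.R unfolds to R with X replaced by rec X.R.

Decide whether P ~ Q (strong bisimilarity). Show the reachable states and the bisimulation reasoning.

P's transition system — 4 states:
  m0 = rec X. a.0 + c.X + d.c.0 + a.(a.X + (X + X)) has moves —a→ m1, —a→ m2, —c→ m0, —d→ m3
  m1 = 0 has moves ·
  m2 = a.(rec X. a.0 + c.X + d.c.0 + a.(a.X + (X + X))) + ((rec X. a.0 + c.X + d.c.0 + a.(a.X + (X + X))) + (rec X. a.0 + c.X + d.c.0 + a.(a.X + (X + X)))) has moves —a→ m0, —a→ m1, —a→ m2, —c→ m0, —d→ m3
  m3 = c.0 has moves —c→ m1
Q's transition system — 4 states:
  n0 = rec X. c.X + a.0 + d.c.0 + a.(a.X + (X + X)) has moves —a→ n1, —a→ n2, —c→ n0, —d→ n3
  n1 = 0 has moves ·
  n2 = a.(rec X. c.X + a.0 + d.c.0 + a.(a.X + (X + X))) + ((rec X. c.X + a.0 + d.c.0 + a.(a.X + (X + X))) + (rec X. c.X + a.0 + d.c.0 + a.(a.X + (X + X)))) has moves —a→ n0, —a→ n1, —a→ n2, —c→ n0, —d→ n3
  n3 = c.0 has moves —c→ n1
Coarsest stable partition (strong bisimilarity classes):
  B0 = {m0, m2, n0, n2}
  B1 = {m3, n3}
  B2 = {m1, n1}
m0 ∈ B0, n0 ∈ B0 → same block

bisimilar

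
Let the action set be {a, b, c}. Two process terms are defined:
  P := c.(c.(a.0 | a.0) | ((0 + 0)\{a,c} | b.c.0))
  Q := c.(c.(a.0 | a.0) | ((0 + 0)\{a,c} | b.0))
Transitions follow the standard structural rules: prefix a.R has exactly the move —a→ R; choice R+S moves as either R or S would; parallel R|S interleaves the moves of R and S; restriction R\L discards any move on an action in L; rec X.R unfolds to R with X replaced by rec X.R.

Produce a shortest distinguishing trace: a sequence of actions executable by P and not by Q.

LTS(P): 16 reachable states
  m0 = c.(c.(a.0 | a.0) | ((0 + 0)\{a,c} | b.c.0)) :: —c→ m1
  m1 = c.(a.0 | a.0) | ((0 + 0)\{a,c} | b.c.0) :: —b→ m2, —c→ m3
  m2 = c.(a.0 | a.0) | ((0 + 0)\{a,c} | c.0) :: —c→ m4, —c→ m5
  m3 = a.0 | a.0 | ((0 + 0)\{a,c} | b.c.0) :: —a→ m6, —a→ m7, —b→ m4
  m4 = a.0 | a.0 | ((0 + 0)\{a,c} | c.0) :: —a→ m8, —a→ m9, —c→ m10
  m5 = c.(a.0 | a.0) | ((0 + 0)\{a,c} | 0) :: —c→ m10
  m6 = 0 | a.0 | ((0 + 0)\{a,c} | b.c.0) :: —a→ m11, —b→ m8
  m7 = a.0 | 0 | ((0 + 0)\{a,c} | b.c.0) :: —a→ m11, —b→ m9
  m8 = 0 | a.0 | ((0 + 0)\{a,c} | c.0) :: —a→ m12, —c→ m13
  m9 = a.0 | 0 | ((0 + 0)\{a,c} | c.0) :: —a→ m12, —c→ m14
  m10 = a.0 | a.0 | ((0 + 0)\{a,c} | 0) :: —a→ m13, —a→ m14
  m11 = 0 | 0 | ((0 + 0)\{a,c} | b.c.0) :: —b→ m12
  m12 = 0 | 0 | ((0 + 0)\{a,c} | c.0) :: —c→ m15
  m13 = 0 | a.0 | ((0 + 0)\{a,c} | 0) :: —a→ m15
  m14 = a.0 | 0 | ((0 + 0)\{a,c} | 0) :: —a→ m15
  m15 = 0 | 0 | ((0 + 0)\{a,c} | 0) :: ∅
LTS(Q): 11 reachable states
  n0 = c.(c.(a.0 | a.0) | ((0 + 0)\{a,c} | b.0)) :: —c→ n1
  n1 = c.(a.0 | a.0) | ((0 + 0)\{a,c} | b.0) :: —b→ n2, —c→ n3
  n2 = c.(a.0 | a.0) | ((0 + 0)\{a,c} | 0) :: —c→ n4
  n3 = a.0 | a.0 | ((0 + 0)\{a,c} | b.0) :: —a→ n5, —a→ n6, —b→ n4
  n4 = a.0 | a.0 | ((0 + 0)\{a,c} | 0) :: —a→ n7, —a→ n8
  n5 = 0 | a.0 | ((0 + 0)\{a,c} | b.0) :: —a→ n9, —b→ n7
  n6 = a.0 | 0 | ((0 + 0)\{a,c} | b.0) :: —a→ n9, —b→ n8
  n7 = 0 | a.0 | ((0 + 0)\{a,c} | 0) :: —a→ n10
  n8 = a.0 | 0 | ((0 + 0)\{a,c} | 0) :: —a→ n10
  n9 = 0 | 0 | ((0 + 0)\{a,c} | b.0) :: —b→ n10
  n10 = 0 | 0 | ((0 + 0)\{a,c} | 0) :: ∅
Run σ = ⟨cbcc⟩ on P: start {m0}
  after c @ step 1: {m1}
  after b @ step 2: {m2}
  after c @ step 3: {m4, m5}
  after c @ step 4: {m10}
  ✓ P
Run σ = ⟨cbcc⟩ on Q: start {n0}
  after c @ step 1: {n1}
  after b @ step 2: {n2}
  after c @ step 3: {n4}
  after c @ step 4: ∅ (Q stuck)

cbcc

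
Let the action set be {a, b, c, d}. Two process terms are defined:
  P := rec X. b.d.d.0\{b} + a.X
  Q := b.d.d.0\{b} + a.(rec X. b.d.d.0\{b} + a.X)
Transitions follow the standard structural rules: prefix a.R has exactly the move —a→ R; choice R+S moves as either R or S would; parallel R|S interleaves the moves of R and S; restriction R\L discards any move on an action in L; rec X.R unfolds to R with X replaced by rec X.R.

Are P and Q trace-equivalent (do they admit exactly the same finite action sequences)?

LTS(P): 4 reachable states
  m0 = rec X. b.d.d.0\{b} + a.X ⊢ —a→ m0, —b→ m1
  m1 = d.d.0\{b} ⊢ —d→ m2
  m2 = d.0\{b} ⊢ —d→ m3
  m3 = 0\{b} ⊢ ·
LTS(Q): 5 reachable states
  n0 = b.d.d.0\{b} + a.(rec X. b.d.d.0\{b} + a.X) ⊢ —a→ n1, —b→ n2
  n1 = rec X. b.d.d.0\{b} + a.X ⊢ —a→ n1, —b→ n2
  n2 = d.d.0\{b} ⊢ —d→ n3
  n3 = d.0\{b} ⊢ —d→ n4
  n4 = 0\{b} ⊢ ·
Bisimilarity quotient blocks:
  B0 = {m0, n0, n1}
  B1 = {m1, n2}
  B2 = {m2, n3}
  B3 = {m3, n4}
m0 ∈ B0, n0 ∈ B0 → same block
Bisimilar ⇒ trace-equivalent.

trace-equivalent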